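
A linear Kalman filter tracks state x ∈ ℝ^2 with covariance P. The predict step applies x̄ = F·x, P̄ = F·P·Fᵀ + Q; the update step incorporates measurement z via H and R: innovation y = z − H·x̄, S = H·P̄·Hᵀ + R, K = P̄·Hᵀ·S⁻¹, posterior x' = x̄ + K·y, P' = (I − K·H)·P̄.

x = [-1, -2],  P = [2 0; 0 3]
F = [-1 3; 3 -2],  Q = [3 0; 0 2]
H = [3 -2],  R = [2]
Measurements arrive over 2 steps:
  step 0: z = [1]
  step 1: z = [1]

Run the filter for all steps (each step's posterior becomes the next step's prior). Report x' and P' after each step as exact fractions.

step 0: x' = [-469/353, -871/353], P' = [928/353 1320/353; 1320/353 2048/353]
step 1: x' = [7601/17923, 3505/17923], P' = [221246/125461 293268/125461; 293268/125461 444378/125461]

step 0: x̄ = F·x = [-5, 1]
step 0: P̄ = F·P·Fᵀ + Q = [32 -24; -24 32]
step 0: y = z − H·x̄ = [18]
step 0: S = H·P̄·Hᵀ + R = [706]
step 0: K = P̄·Hᵀ·S⁻¹ = [72/353; -68/353]
step 0: x' = x̄ + K·y = [-469/353, -871/353]
step 0: P' = (I − K·H)·P̄ = [928/353 1320/353; 1320/353 2048/353]
step 1: x̄ = F·x = [-2144/353, 335/353]
step 1: P̄ = F·P·Fᵀ + Q = [12499/353 -552/353; -552/353 1410/353]
step 1: y = z − H·x̄ = [7455/353]
step 1: S = H·P̄·Hᵀ + R = [125461/353]
step 1: K = P̄·Hᵀ·S⁻¹ = [38601/125461; -4476/125461]
step 1: x' = x̄ + K·y = [7601/17923, 3505/17923]
step 1: P' = (I − K·H)·P̄ = [221246/125461 293268/125461; 293268/125461 444378/125461]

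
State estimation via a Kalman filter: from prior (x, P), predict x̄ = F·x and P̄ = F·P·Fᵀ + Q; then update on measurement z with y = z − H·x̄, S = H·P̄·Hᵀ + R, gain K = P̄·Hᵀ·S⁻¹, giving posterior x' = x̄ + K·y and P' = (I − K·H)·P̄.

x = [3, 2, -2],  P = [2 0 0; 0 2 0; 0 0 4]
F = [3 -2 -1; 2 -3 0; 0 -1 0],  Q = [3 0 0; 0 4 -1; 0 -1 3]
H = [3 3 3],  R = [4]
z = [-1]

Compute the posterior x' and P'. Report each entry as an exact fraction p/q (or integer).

x' = [2771/605, -1416/605, -1546/605]
P' = [6441/1210 -3351/1210 -1423/605; -3351/1210 4971/1210 -692/605; -1423/605 -692/605 2143/605]

x̄ = F·x = [7, 0, -2]
P̄ = F·P·Fᵀ + Q = [33 24 4; 24 30 5; 4 5 5]
y = z − H·x̄ = [-16]
S = H·P̄·Hᵀ + R = [1210]
K = P̄·Hᵀ·S⁻¹ = [183/1210; 177/1210; 21/605]
x' = x̄ + K·y = [2771/605, -1416/605, -1546/605]
P' = (I − K·H)·P̄ = [6441/1210 -3351/1210 -1423/605; -3351/1210 4971/1210 -692/605; -1423/605 -692/605 2143/605]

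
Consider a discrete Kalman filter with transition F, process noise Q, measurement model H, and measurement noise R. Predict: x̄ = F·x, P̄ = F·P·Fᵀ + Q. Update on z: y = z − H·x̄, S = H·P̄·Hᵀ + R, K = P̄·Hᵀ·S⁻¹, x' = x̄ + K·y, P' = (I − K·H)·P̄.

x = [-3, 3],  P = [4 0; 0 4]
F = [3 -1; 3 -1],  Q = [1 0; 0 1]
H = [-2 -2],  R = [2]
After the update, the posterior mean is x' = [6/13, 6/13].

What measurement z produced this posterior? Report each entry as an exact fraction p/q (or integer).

x̄ = F·x = [-12, -12]
P̄ = F·P·Fᵀ + Q = [41 40; 40 41]
S = H·P̄·Hᵀ + R = [650]
K = P̄·Hᵀ·S⁻¹ = [-81/325; -81/325]
x' − x̄ = [162/13, 162/13] = K·y
y = (KᵀK)⁻¹·Kᵀ·(x' − x̄) = [-50]
z = y + H·x̄ = [-50] + [48] = [-2]

z = [-2]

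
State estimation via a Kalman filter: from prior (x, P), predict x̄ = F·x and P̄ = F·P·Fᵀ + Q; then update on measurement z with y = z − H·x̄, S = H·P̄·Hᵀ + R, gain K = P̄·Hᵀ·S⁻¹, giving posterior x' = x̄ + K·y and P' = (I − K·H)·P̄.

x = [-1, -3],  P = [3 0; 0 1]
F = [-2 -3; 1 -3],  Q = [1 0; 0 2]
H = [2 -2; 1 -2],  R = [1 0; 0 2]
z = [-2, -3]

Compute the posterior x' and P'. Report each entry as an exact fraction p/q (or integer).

x' = [501/188, 2579/752]
P' = [227/94 749/376; 749/376 2719/1504]

x̄ = F·x = [11, 8]
P̄ = F·P·Fᵀ + Q = [22 3; 3 14]
y = z − H·x̄ = [-8, 2]
S = H·P̄·Hᵀ + R = [121 82; 82 68]
K = P̄·Hᵀ·S⁻¹ = [159/188 -295/376; 277/752 -1221/1504]
x' = x̄ + K·y = [501/188, 2579/752]
P' = (I − K·H)·P̄ = [227/94 749/376; 749/376 2719/1504]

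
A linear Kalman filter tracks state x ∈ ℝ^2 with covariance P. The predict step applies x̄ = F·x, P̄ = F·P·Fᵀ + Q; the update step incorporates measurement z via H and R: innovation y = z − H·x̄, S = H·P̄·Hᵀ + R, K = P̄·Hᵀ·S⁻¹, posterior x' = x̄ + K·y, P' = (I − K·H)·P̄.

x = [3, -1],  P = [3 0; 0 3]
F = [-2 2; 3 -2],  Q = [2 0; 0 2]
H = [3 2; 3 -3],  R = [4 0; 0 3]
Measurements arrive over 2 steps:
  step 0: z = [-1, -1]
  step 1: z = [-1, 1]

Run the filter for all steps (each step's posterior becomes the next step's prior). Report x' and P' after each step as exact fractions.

step 0: x̄ = F·x = [-8, 11]
step 0: P̄ = F·P·Fᵀ + Q = [26 -30; -30 41]
step 0: y = z − H·x̄ = [1, 56]
step 0: S = H·P̄·Hᵀ + R = [42 78; 78 1146]
step 0: K = P̄·Hᵀ·S⁻¹ = [209/1168 157/1168; 17/96 -19/96]
step 0: x' = x̄ + K·y = [-343/1168, 3/32]
step 0: P' = (I − K·H)·P̄ = [115/584 1/16; 1/16 25/96]
step 1: x̄ = F·x = [905/1168, -78/73]
step 1: P̄ = F·P·Fᵀ + Q = [5833/1752 -350/219; -350/219 890/219]
step 1: y = z − H·x̄ = [-19/16, -5291/1168]
step 1: S = H·P̄·Hᵀ + R = [745/24 83/8; 83/8 57411/584]
step 1: K = P̄·Hᵀ·S⁻¹ = [300349/1719271 226832/1719271; 294290/1719271 -328130/1719271]
step 1: x' = x̄ + K·y = [-52065/1719271, -700081/1719271]
step 1: P' = (I − K·H)·P̄ = [331012/1719271 104180/1719271; 104180/1719271 432310/1719271]

step 0: x' = [-343/1168, 3/32], P' = [115/584 1/16; 1/16 25/96]
step 1: x' = [-52065/1719271, -700081/1719271], P' = [331012/1719271 104180/1719271; 104180/1719271 432310/1719271]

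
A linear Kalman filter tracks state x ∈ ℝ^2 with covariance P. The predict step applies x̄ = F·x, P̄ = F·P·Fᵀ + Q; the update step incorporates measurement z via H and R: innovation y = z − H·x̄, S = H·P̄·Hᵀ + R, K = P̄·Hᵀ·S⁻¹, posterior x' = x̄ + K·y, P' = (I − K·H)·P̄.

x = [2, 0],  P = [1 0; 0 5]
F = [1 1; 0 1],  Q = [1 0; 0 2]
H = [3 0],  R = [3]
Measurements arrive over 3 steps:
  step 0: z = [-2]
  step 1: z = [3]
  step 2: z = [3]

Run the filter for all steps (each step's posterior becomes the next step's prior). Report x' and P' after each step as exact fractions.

step 0: x̄ = F·x = [2, 0]
step 0: P̄ = F·P·Fᵀ + Q = [7 5; 5 7]
step 0: y = z − H·x̄ = [-8]
step 0: S = H·P̄·Hᵀ + R = [66]
step 0: K = P̄·Hᵀ·S⁻¹ = [7/22; 5/22]
step 0: x' = x̄ + K·y = [-6/11, -20/11]
step 0: P' = (I − K·H)·P̄ = [7/22 5/22; 5/22 79/22]
step 1: x̄ = F·x = [-26/11, -20/11]
step 1: P̄ = F·P·Fᵀ + Q = [59/11 42/11; 42/11 123/22]
step 1: y = z − H·x̄ = [111/11]
step 1: S = H·P̄·Hᵀ + R = [564/11]
step 1: K = P̄·Hᵀ·S⁻¹ = [59/188; 21/94]
step 1: x' = x̄ + K·y = [151/188, 41/94]
step 1: P' = (I − K·H)·P̄ = [59/188 21/94; 21/94 285/94]
step 2: x̄ = F·x = [233/188, 41/94]
step 2: P̄ = F·P·Fᵀ + Q = [901/188 153/47; 153/47 473/94]
step 2: y = z − H·x̄ = [-135/188]
step 2: S = H·P̄·Hᵀ + R = [8673/188]
step 2: K = P̄·Hᵀ·S⁻¹ = [901/2891; 612/2891]
step 2: x' = x̄ + K·y = [2936/2891, 1643/5782]
step 2: P' = (I − K·H)·P̄ = [901/2891 612/2891; 612/2891 17141/5782]

step 0: x' = [-6/11, -20/11], P' = [7/22 5/22; 5/22 79/22]
step 1: x' = [151/188, 41/94], P' = [59/188 21/94; 21/94 285/94]
step 2: x' = [2936/2891, 1643/5782], P' = [901/2891 612/2891; 612/2891 17141/5782]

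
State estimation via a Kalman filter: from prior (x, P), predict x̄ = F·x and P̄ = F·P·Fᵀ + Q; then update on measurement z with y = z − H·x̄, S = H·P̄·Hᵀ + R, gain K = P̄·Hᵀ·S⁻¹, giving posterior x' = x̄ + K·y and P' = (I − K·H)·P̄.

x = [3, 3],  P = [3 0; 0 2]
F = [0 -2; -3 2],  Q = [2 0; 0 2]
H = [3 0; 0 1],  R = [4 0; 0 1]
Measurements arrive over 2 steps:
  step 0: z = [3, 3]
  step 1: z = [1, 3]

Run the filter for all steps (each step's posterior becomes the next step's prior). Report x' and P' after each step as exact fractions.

step 0: x' = [435/749, 1980/749], P' = [316/749 -8/749; -8/749 1451/1498]
step 1: x' = [-14235/88864, 470175/177728], P' = [8975/22216 -1475/44432; -1475/44432 78215/88864]

step 0: x̄ = F·x = [-6, -3]
step 0: P̄ = F·P·Fᵀ + Q = [10 -8; -8 37]
step 0: y = z − H·x̄ = [21, 6]
step 0: S = H·P̄·Hᵀ + R = [94 -24; -24 38]
step 0: K = P̄·Hᵀ·S⁻¹ = [237/749 -8/749; -6/749 1451/1498]
step 0: x' = x̄ + K·y = [435/749, 1980/749]
step 0: P' = (I − K·H)·P̄ = [316/749 -8/749; -8/749 1451/1498]
step 1: x̄ = F·x = [-3960/749, 2655/749]
step 1: P̄ = F·P·Fᵀ + Q = [4400/749 -2950/749; -2950/749 7340/749]
step 1: y = z − H·x̄ = [12629/749, -408/749]
step 1: S = H·P̄·Hᵀ + R = [42596/749 -8850/749; -8850/749 8089/749]
step 1: K = P̄·Hᵀ·S⁻¹ = [26925/88864 -1475/44432; -4425/177728 78215/88864]
step 1: x' = x̄ + K·y = [-14235/88864, 470175/177728]
step 1: P' = (I − K·H)·P̄ = [8975/22216 -1475/44432; -1475/44432 78215/88864]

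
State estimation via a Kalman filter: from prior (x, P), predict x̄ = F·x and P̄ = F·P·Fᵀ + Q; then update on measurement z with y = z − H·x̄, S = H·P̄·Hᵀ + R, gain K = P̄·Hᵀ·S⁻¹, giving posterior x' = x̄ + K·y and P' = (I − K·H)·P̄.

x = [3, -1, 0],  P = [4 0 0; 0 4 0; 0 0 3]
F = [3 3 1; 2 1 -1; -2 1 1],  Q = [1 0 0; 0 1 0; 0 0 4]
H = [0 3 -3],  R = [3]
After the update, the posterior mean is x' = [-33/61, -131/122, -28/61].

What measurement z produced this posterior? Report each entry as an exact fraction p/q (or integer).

z = [-2]

x̄ = F·x = [6, 5, -7]
P̄ = F·P·Fᵀ + Q = [76 33 -9; 33 24 -15; -9 -15 27]
S = H·P̄·Hᵀ + R = [732]
K = P̄·Hᵀ·S⁻¹ = [21/122; 39/244; -21/122]
x' − x̄ = [-399/61, -741/122, 399/61] = K·y
y = (KᵀK)⁻¹·Kᵀ·(x' − x̄) = [-38]
z = y + H·x̄ = [-38] + [36] = [-2]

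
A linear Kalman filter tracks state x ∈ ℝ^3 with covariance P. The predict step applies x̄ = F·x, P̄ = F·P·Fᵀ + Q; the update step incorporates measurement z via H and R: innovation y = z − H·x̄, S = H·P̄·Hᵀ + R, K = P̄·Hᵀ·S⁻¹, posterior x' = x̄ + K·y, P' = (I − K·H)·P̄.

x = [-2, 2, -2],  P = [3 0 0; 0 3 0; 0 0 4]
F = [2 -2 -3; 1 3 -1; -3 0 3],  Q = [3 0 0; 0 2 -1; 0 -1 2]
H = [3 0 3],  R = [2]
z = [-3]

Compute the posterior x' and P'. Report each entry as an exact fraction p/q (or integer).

x̄ = F·x = [-2, 6, 0]
P̄ = F·P·Fᵀ + Q = [63 0 -54; 0 36 -22; -54 -22 65]
y = z − H·x̄ = [3]
S = H·P̄·Hᵀ + R = [182]
K = P̄·Hᵀ·S⁻¹ = [27/182; -33/91; 33/182]
x' = x̄ + K·y = [-283/182, 447/91, 99/182]
P' = (I − K·H)·P̄ = [10737/182 891/91 -10719/182; 891/91 1098/91 -913/91; -10719/182 -913/91 10741/182]

x' = [-283/182, 447/91, 99/182]
P' = [10737/182 891/91 -10719/182; 891/91 1098/91 -913/91; -10719/182 -913/91 10741/182]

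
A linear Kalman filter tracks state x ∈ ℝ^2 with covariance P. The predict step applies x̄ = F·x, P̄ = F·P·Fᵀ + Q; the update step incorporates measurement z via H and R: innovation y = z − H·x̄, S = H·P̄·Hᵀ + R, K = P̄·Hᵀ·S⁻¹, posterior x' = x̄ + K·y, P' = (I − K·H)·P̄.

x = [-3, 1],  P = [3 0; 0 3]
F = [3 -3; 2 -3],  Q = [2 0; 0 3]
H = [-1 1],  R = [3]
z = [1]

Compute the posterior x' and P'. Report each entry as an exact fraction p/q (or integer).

x' = [-10, -93/11]
P' = [45 42; 42 453/11]

x̄ = F·x = [-12, -9]
P̄ = F·P·Fᵀ + Q = [56 45; 45 42]
y = z − H·x̄ = [-2]
S = H·P̄·Hᵀ + R = [11]
K = P̄·Hᵀ·S⁻¹ = [-1; -3/11]
x' = x̄ + K·y = [-10, -93/11]
P' = (I − K·H)·P̄ = [45 42; 42 453/11]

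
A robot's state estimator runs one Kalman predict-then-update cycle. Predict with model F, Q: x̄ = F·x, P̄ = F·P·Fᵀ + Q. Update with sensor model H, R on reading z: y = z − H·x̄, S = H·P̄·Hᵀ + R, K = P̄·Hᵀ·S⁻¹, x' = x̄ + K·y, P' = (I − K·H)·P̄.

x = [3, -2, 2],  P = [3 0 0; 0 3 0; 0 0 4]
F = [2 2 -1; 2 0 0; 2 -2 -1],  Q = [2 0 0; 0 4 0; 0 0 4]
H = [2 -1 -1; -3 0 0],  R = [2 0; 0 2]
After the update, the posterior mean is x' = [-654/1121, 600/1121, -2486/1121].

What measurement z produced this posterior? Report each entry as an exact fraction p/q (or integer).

z = [1, 2]

x̄ = F·x = [0, 6, 8]
P̄ = F·P·Fᵀ + Q = [30 12 4; 12 16 12; 4 12 32]
S = H·P̄·Hᵀ + R = [130 -132; -132 272]
K = P̄·Hᵀ·S⁻¹ = [11/2242 -1473/4484; -365/1121 -651/2242; -711/1121 -789/2242]
x' − x̄ = [-654/1121, -6126/1121, -11454/1121] = K·y
y = (KᵀK)⁻¹·Kᵀ·(x' − x̄) = [15, 2]
z = y + H·x̄ = [15, 2] + [-14, 0] = [1, 2]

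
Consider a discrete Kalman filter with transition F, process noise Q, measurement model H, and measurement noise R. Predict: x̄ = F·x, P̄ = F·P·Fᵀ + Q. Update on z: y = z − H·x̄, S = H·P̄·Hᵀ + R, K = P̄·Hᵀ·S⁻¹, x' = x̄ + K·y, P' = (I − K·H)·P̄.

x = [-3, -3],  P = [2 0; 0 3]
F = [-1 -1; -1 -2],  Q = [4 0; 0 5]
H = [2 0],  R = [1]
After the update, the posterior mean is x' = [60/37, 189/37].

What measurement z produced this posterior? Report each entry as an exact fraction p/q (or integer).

z = [3]

x̄ = F·x = [6, 9]
P̄ = F·P·Fᵀ + Q = [9 8; 8 19]
S = H·P̄·Hᵀ + R = [37]
K = P̄·Hᵀ·S⁻¹ = [18/37; 16/37]
x' − x̄ = [-162/37, -144/37] = K·y
y = (KᵀK)⁻¹·Kᵀ·(x' − x̄) = [-9]
z = y + H·x̄ = [-9] + [12] = [3]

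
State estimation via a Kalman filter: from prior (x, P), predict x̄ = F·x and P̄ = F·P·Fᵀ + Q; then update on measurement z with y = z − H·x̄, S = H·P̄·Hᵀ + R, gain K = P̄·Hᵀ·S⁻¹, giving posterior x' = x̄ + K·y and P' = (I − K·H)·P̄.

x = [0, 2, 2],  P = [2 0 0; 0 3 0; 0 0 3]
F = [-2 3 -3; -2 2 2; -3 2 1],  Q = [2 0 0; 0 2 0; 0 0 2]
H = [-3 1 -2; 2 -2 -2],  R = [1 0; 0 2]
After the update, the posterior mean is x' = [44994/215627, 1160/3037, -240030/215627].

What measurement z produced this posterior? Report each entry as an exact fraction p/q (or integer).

x̄ = F·x = [0, 8, 6]
P̄ = F·P·Fᵀ + Q = [64 8 21; 8 34 30; 21 30 35]
S = H·P̄·Hᵀ + R = [835 -146; -146 542]
K = P̄·Hᵀ·S⁻¹ = [-56136/215627 12727/215627; -306/3037 -710/3037; -34337/215627 -44259/215627]
x' − x̄ = [44994/215627, -23136/3037, -1533792/215627] = K·y
y = (KᵀK)⁻¹·Kᵀ·(x' − x̄) = [6, 30]
z = y + H·x̄ = [6, 30] + [-4, -28] = [2, 2]

z = [2, 2]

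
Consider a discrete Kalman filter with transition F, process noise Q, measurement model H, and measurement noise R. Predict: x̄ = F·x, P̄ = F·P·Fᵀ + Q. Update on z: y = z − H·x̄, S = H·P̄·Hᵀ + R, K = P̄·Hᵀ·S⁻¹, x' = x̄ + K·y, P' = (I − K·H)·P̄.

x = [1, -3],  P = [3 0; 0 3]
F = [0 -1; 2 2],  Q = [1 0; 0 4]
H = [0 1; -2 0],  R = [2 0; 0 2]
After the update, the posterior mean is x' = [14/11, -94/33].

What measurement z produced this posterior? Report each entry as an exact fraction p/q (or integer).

x̄ = F·x = [3, -4]
P̄ = F·P·Fᵀ + Q = [4 -6; -6 28]
S = H·P̄·Hᵀ + R = [30 12; 12 18]
K = P̄·Hᵀ·S⁻¹ = [-1/33 -14/33; 10/11 2/33]
x' − x̄ = [-19/11, 38/33] = K·y
y = (KᵀK)⁻¹·Kᵀ·(x' − x̄) = [1, 4]
z = y + H·x̄ = [1, 4] + [-4, -6] = [-3, -2]

z = [-3, -2]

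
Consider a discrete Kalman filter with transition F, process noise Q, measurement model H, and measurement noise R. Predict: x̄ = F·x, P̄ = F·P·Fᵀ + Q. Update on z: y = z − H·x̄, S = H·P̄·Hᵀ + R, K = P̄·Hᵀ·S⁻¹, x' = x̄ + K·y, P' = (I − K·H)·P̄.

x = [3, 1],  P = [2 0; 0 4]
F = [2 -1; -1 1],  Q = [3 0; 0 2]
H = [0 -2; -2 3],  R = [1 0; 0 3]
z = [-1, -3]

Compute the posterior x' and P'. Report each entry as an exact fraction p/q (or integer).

x̄ = F·x = [5, -2]
P̄ = F·P·Fᵀ + Q = [15 -8; -8 8]
y = z − H·x̄ = [-5, 13]
S = H·P̄·Hᵀ + R = [33 -80; -80 231]
K = P̄·Hᵀ·S⁻¹ = [-624/1223 -502/1223; -496/1223 40/1223]
x' = x̄ + K·y = [2709/1223, 554/1223]
P' = (I − K·H)·P̄ = [1221/1223 312/1223; 312/1223 248/1223]

x' = [2709/1223, 554/1223]
P' = [1221/1223 312/1223; 312/1223 248/1223]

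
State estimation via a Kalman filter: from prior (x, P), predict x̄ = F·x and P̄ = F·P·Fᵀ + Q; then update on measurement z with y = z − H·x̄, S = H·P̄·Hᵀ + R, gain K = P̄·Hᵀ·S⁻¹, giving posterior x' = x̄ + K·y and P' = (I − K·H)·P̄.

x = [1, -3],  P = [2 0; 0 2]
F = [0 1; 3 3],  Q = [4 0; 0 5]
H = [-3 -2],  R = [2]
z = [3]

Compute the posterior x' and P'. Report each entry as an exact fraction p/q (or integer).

x' = [-84/73, 12/73]
P' = [213/73 -312/73; -312/73 493/73]

x̄ = F·x = [-3, -6]
P̄ = F·P·Fᵀ + Q = [6 6; 6 41]
y = z − H·x̄ = [-18]
S = H·P̄·Hᵀ + R = [292]
K = P̄·Hᵀ·S⁻¹ = [-15/146; -25/73]
x' = x̄ + K·y = [-84/73, 12/73]
P' = (I − K·H)·P̄ = [213/73 -312/73; -312/73 493/73]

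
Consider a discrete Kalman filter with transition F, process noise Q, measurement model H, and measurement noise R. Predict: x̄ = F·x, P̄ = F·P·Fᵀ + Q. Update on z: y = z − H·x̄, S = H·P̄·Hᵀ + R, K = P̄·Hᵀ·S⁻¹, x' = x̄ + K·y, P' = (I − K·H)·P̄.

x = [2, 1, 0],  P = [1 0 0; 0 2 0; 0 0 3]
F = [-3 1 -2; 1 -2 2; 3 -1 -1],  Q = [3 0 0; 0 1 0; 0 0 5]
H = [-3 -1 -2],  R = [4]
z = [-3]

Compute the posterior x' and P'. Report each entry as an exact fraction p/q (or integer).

x' = [-219/83, -132/83, 511/83]
P' = [1915/166 -1537/166 -1003/83; -1537/166 2563/166 479/83; -1003/83 479/83 1289/83]

x̄ = F·x = [-5, 0, 5]
P̄ = F·P·Fᵀ + Q = [26 -19 -5; -19 22 1; -5 1 19]
y = z − H·x̄ = [-8]
S = H·P̄·Hᵀ + R = [166]
K = P̄·Hᵀ·S⁻¹ = [-49/166; 33/166; -12/83]
x' = x̄ + K·y = [-219/83, -132/83, 511/83]
P' = (I − K·H)·P̄ = [1915/166 -1537/166 -1003/83; -1537/166 2563/166 479/83; -1003/83 479/83 1289/83]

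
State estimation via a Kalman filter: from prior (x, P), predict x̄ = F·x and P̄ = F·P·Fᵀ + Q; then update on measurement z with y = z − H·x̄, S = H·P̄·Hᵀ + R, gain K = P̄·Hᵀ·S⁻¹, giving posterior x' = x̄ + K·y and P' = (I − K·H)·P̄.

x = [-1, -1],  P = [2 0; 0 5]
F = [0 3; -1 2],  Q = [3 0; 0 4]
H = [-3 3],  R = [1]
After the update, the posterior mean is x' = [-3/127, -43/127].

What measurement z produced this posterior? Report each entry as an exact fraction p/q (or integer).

z = [-1]

x̄ = F·x = [-3, -1]
P̄ = F·P·Fᵀ + Q = [48 30; 30 26]
S = H·P̄·Hᵀ + R = [127]
K = P̄·Hᵀ·S⁻¹ = [-54/127; -12/127]
x' − x̄ = [378/127, 84/127] = K·y
y = (KᵀK)⁻¹·Kᵀ·(x' − x̄) = [-7]
z = y + H·x̄ = [-7] + [6] = [-1]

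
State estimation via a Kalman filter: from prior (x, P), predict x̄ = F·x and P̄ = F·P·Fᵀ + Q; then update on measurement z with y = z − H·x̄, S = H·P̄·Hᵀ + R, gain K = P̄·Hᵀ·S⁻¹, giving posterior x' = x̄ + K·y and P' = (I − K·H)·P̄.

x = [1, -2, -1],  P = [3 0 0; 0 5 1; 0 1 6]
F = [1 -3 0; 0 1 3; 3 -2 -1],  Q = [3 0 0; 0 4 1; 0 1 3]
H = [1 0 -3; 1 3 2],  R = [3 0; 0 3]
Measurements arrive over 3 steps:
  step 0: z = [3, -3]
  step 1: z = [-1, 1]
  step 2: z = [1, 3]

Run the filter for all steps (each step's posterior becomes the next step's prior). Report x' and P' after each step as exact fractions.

step 0: x' = [14290/6219, -30569/18657, -370/2073], P' = [65740/2073 -109895/6219 7438/691; -109895/6219 192607/18657 -4296/691; 7438/691 -4296/691 2752/691]
step 1: x' = [10926129904/4525409047, -6445308427/4525409047, 5792492520/4525409047], P' = [29508462102/4525409047 -15484912293/4525409047 9923716002/4525409047; -15484912293/4525409047 10115730569/4525409047 -6101662206/4525409047; 9923716002/4525409047 -6101662206/4525409047 4763978169/4525409047]
step 2: x' = [14073281530845/25326312082267, 23313592509773/25326312082267, -3325410989214/25326312082267], P' = [159306268517857/25326312082267 -83471718968019/25326312082267 53393437267972/25326312082267; -83471718968019/25326312082267 54854500332105/25326312082267 -32959812428226/25326312082267; 53393437267972/25326312082267 -32959812428226/25326312082267 25856893415239/25326312082267]

step 0: x̄ = F·x = [7, -5, 8]
step 0: P̄ = F·P·Fᵀ + Q = [51 -24 42; -24 69 -34; 42 -34 60]
step 0: y = z − H·x̄ = [20, -11]
step 0: S = H·P̄·Hᵀ + R = [342 -117; -117 531]
step 0: K = P̄·Hᵀ·S⁻¹ = [-1202/6219 473/6219; 6097/18657 5384/18657; -818/2073 18/691]
step 0: x' = x̄ + K·y = [14290/6219, -30569/18657, -370/2073]
step 0: P' = (I − K·H)·P̄ = [65740/2073 -109895/6219 7438/691; -109895/6219 192607/18657 -4296/691; 7438/691 -4296/691 2752/691]
step 1: x̄ = F·x = [14953/2073, -40559/18657, 193078/18657]
step 1: P̄ = F·P·Fᵀ + Q = [161452/691 82100/2073 667595/2073; 82100/2073 240019/18657 1040854/18657; 667595/2073 1040854/18657 8512939/18657]
step 1: y = z − H·x̄ = [142000/6219, -380399/18657]
step 1: S = H·P̄·Hᵀ + R = [4997944/2073 -19959257/6219; -19959257/6219 81584170/18657]
step 1: K = P̄·Hᵀ·S⁻¹ = [-87561968/4525409047 31195239/145980937; 940024775/4525409047 28590914/145980937; -1456072835/4525409047 12329954/145980937]
step 1: x' = x̄ + K·y = [10926129904/4525409047, -6445308427/4525409047, 5792492520/4525409047]
step 1: P' = (I − K·H)·P̄ = [29508462102/4525409047 -15484912293/4525409047 9923716002/4525409047; -15484912293/4525409047 10115730569/4525409047 -6101662206/4525409047; 9923716002/4525409047 -6101662206/4525409047 4763978169/4525409047]
step 2: x̄ = F·x = [30262055185/4525409047, 10932169133/4525409047, 39876514046/4525409047]
step 2: P̄ = F·P·Fᵀ + Q = [227035738122/4525409047 38854003860/4525409047 291325102323/4525409047; 38854003860/4525409047 34483197042/4525409047 55572355983/4525409047; 291325102323/4525409047 55572355983/4525409047 426249289184/4525409047]
step 2: y = z − H·x̄ = [93892896000/4525409047, -129235363535/4525409047]
step 2: S = H·P̄·Hᵀ + R = [2328904953981/4525409047 -3005374291572/4525409047; -3005374291572/4525409047 4321250599625/4525409047]
step 2: K = P̄·Hᵀ·S⁻¹ = [-874043286059/75978936246801 5225995383248/25326312082267; 5135906105553/25326312082267 5057385723948/25326312082267; -24177242977745/75978936246801 2075928937924/25326312082267]
step 2: x' = x̄ + K·y = [14073281530845/25326312082267, 23313592509773/25326312082267, -3325410989214/25326312082267]
step 2: P' = (I − K·H)·P̄ = [159306268517857/25326312082267 -83471718968019/25326312082267 53393437267972/25326312082267; -83471718968019/25326312082267 54854500332105/25326312082267 -32959812428226/25326312082267; 53393437267972/25326312082267 -32959812428226/25326312082267 25856893415239/25326312082267]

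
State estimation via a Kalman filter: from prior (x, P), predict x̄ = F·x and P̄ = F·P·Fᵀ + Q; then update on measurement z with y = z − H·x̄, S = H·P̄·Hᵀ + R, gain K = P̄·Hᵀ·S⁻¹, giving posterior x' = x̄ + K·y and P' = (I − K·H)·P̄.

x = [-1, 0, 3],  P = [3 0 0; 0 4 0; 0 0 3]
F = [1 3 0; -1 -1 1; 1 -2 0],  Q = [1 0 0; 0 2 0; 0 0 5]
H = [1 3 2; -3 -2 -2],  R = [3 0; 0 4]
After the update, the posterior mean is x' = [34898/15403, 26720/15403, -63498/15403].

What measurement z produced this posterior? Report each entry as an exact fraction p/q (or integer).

z = [-1, -2]

x̄ = F·x = [-1, 4, -1]
P̄ = F·P·Fᵀ + Q = [40 -15 -21; -15 12 5; -21 5 24]
S = H·P̄·Hᵀ + R = [133 -5; -5 116]
K = P̄·Hᵀ·S⁻¹ = [-5692/15403 -6619/15403; 3651/15403 1618/15403; 4897/15403 875/15403]
x' − x̄ = [50301/15403, -34892/15403, -48095/15403] = K·y
y = (KᵀK)⁻¹·Kᵀ·(x' − x̄) = [-10, 1]
z = y + H·x̄ = [-10, 1] + [9, -3] = [-1, -2]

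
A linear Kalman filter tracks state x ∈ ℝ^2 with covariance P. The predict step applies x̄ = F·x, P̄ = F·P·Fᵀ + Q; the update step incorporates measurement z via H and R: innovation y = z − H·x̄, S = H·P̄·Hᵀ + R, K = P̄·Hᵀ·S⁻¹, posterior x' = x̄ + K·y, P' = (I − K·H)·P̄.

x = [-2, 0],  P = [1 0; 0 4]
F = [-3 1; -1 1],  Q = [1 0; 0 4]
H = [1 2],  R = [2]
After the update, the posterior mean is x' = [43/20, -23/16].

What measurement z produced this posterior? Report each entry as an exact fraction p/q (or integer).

x̄ = F·x = [6, 2]
P̄ = F·P·Fᵀ + Q = [14 7; 7 9]
S = H·P̄·Hᵀ + R = [80]
K = P̄·Hᵀ·S⁻¹ = [7/20; 5/16]
x' − x̄ = [-77/20, -55/16] = K·y
y = (KᵀK)⁻¹·Kᵀ·(x' − x̄) = [-11]
z = y + H·x̄ = [-11] + [10] = [-1]

z = [-1]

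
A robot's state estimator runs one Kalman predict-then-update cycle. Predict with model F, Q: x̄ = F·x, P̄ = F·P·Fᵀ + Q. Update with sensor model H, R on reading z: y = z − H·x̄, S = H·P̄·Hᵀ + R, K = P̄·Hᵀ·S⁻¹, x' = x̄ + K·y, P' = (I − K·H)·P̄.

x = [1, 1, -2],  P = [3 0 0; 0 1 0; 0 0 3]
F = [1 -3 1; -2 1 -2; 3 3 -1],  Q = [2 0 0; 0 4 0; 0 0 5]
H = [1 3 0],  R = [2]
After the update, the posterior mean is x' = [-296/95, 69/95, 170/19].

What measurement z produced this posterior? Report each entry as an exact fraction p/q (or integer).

z = [-1]

x̄ = F·x = [-4, 3, 8]
P̄ = F·P·Fᵀ + Q = [17 -15 -3; -15 29 -9; -3 -9 44]
S = H·P̄·Hᵀ + R = [190]
K = P̄·Hᵀ·S⁻¹ = [-14/95; 36/95; -3/19]
x' − x̄ = [84/95, -216/95, 18/19] = K·y
y = (KᵀK)⁻¹·Kᵀ·(x' − x̄) = [-6]
z = y + H·x̄ = [-6] + [5] = [-1]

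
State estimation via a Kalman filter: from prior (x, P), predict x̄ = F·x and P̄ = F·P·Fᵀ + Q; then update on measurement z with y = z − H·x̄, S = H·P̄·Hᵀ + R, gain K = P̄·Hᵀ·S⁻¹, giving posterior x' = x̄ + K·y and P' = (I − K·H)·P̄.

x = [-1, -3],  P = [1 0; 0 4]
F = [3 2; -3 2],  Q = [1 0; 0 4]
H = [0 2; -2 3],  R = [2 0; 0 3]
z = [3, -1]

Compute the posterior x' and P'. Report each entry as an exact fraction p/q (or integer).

x̄ = F·x = [-9, -3]
P̄ = F·P·Fᵀ + Q = [26 7; 7 29]
y = z − H·x̄ = [9, -10]
S = H·P̄·Hᵀ + R = [118 146; 146 284]
K = P̄·Hᵀ·S⁻¹ = [4251/6098 -2851/6098; 2907/6098 73/6098]
x' = x̄ + K·y = [11887/6098, 7139/6098]
P' = (I − K·H)·P̄ = [10653/6098 4251/6098; 4251/6098 2907/6098]

x' = [11887/6098, 7139/6098]
P' = [10653/6098 4251/6098; 4251/6098 2907/6098]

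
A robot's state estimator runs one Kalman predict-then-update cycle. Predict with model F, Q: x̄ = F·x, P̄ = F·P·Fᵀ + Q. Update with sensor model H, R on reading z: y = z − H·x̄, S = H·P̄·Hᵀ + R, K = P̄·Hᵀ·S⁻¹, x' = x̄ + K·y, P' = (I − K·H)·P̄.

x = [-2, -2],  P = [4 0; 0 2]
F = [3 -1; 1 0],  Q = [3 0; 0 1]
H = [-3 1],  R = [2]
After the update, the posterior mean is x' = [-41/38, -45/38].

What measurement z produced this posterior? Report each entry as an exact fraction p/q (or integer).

x̄ = F·x = [-4, -2]
P̄ = F·P·Fᵀ + Q = [41 12; 12 5]
S = H·P̄·Hᵀ + R = [304]
K = P̄·Hᵀ·S⁻¹ = [-111/304; -31/304]
x' − x̄ = [111/38, 31/38] = K·y
y = (KᵀK)⁻¹·Kᵀ·(x' − x̄) = [-8]
z = y + H·x̄ = [-8] + [10] = [2]

z = [2]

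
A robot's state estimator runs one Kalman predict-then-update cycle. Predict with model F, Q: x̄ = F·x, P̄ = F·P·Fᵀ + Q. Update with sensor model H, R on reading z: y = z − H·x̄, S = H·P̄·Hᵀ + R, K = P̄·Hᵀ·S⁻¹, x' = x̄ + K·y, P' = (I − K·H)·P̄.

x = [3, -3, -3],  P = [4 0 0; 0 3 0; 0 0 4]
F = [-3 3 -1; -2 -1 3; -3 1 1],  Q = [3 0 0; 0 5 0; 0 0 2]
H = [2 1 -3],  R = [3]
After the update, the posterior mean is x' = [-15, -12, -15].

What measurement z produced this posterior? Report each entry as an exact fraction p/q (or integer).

x̄ = F·x = [-15, -12, -15]
P̄ = F·P·Fᵀ + Q = [70 3 41; 3 60 33; 41 33 45]
S = H·P̄·Hᵀ + R = [70]
K = P̄·Hᵀ·S⁻¹ = [2/7; -33/70; -2/7]
x' − x̄ = [0, 0, 0] = K·y
y = (KᵀK)⁻¹·Kᵀ·(x' − x̄) = [0]
z = y + H·x̄ = [0] + [3] = [3]

z = [3]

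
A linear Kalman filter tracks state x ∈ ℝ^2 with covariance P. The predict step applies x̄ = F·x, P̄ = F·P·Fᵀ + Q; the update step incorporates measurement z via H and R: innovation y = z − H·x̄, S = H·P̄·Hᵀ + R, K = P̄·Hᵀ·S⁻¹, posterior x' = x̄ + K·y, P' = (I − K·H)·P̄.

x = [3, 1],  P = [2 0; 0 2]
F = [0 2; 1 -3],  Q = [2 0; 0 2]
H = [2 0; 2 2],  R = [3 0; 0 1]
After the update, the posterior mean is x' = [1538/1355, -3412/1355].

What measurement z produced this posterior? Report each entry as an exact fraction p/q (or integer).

x̄ = F·x = [2, 0]
P̄ = F·P·Fᵀ + Q = [10 -12; -12 22]
S = H·P̄·Hᵀ + R = [43 -8; -8 33]
K = P̄·Hᵀ·S⁻¹ = [628/1355 -12/1355; -632/1355 668/1355]
x' − x̄ = [-1172/1355, -3412/1355] = K·y
y = (KᵀK)⁻¹·Kᵀ·(x' − x̄) = [-2, -7]
z = y + H·x̄ = [-2, -7] + [4, 4] = [2, -3]

z = [2, -3]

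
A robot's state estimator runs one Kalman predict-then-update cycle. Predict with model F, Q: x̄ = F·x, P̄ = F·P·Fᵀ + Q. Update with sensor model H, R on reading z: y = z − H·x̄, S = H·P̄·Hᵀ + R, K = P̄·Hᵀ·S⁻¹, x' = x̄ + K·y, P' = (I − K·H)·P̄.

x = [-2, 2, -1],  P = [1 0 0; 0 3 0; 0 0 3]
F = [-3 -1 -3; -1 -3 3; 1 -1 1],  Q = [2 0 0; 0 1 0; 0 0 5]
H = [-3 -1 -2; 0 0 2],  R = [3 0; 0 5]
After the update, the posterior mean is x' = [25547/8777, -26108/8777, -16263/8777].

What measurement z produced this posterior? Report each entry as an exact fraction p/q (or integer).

x̄ = F·x = [7, -7, -5]
P̄ = F·P·Fᵀ + Q = [41 -15 -9; -15 56 17; -9 17 12]
S = H·P̄·Hᵀ + R = [346 -28; -28 53]
K = P̄·Hᵀ·S⁻¹ = [-2637/8777 -4374/8777; -1433/17554 5252/8777; -35/8777 3956/8777]
x' − x̄ = [-35892/8777, 35331/8777, 27622/8777] = K·y
y = (KᵀK)⁻¹·Kᵀ·(x' − x̄) = [2, 7]
z = y + H·x̄ = [2, 7] + [-4, -10] = [-2, -3]

z = [-2, -3]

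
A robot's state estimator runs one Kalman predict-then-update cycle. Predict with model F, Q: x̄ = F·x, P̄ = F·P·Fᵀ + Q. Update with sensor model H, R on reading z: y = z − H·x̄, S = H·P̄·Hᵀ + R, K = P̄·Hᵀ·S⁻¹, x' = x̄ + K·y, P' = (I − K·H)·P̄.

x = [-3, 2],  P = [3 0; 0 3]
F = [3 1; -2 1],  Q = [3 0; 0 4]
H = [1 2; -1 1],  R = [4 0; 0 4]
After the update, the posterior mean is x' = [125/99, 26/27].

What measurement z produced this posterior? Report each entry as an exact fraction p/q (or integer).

x̄ = F·x = [-7, 8]
P̄ = F·P·Fᵀ + Q = [33 -15; -15 19]
S = H·P̄·Hᵀ + R = [53 20; 20 86]
K = P̄·Hᵀ·S⁻¹ = [29/99 -62/99; 59/189 61/189]
x' − x̄ = [818/99, -190/27] = K·y
y = (KᵀK)⁻¹·Kᵀ·(x' − x̄) = [-6, -16]
z = y + H·x̄ = [-6, -16] + [9, 15] = [3, -1]

z = [3, -1]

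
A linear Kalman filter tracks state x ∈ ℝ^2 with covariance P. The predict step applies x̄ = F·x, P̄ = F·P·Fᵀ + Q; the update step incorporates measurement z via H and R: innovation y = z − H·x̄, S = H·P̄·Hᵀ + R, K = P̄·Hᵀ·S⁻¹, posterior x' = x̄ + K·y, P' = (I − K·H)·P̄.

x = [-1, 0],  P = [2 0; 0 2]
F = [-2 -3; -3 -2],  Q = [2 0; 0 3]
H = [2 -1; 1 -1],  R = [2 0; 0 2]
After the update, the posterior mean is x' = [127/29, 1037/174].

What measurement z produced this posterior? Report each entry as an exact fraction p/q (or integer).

z = [3, -2]

x̄ = F·x = [2, 3]
P̄ = F·P·Fᵀ + Q = [28 24; 24 29]
S = H·P̄·Hᵀ + R = [47 13; 13 11]
K = P̄·Hᵀ·S⁻¹ = [25/29 -19/29; 137/174 -241/174]
x' − x̄ = [69/29, 515/174] = K·y
y = (KᵀK)⁻¹·Kᵀ·(x' − x̄) = [2, -1]
z = y + H·x̄ = [2, -1] + [1, -1] = [3, -2]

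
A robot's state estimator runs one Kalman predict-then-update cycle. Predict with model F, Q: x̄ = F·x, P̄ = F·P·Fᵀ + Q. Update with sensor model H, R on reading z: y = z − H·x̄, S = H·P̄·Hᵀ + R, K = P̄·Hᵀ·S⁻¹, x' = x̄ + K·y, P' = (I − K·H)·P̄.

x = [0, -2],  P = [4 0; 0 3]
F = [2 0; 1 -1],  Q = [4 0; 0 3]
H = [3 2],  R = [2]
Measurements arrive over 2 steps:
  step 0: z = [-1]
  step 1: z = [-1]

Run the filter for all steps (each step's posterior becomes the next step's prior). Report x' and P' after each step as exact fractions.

step 0: x̄ = F·x = [0, 2]
step 0: P̄ = F·P·Fᵀ + Q = [20 8; 8 10]
step 0: y = z − H·x̄ = [-5]
step 0: S = H·P̄·Hᵀ + R = [318]
step 0: K = P̄·Hᵀ·S⁻¹ = [38/159; 22/159]
step 0: x' = x̄ + K·y = [-190/159, 208/159]
step 0: P' = (I − K·H)·P̄ = [292/159 -400/159; -400/159 622/159]
step 1: x̄ = F·x = [-380/159, -398/159]
step 1: P̄ = F·P·Fᵀ + Q = [1804/159 1384/159; 1384/159 2191/159]
step 1: y = z − H·x̄ = [1777/159]
step 1: S = H·P̄·Hᵀ + R = [41926/159]
step 1: K = P̄·Hᵀ·S⁻¹ = [4090/20963; 4267/20963]
step 1: x' = x̄ + K·y = [-4390/20963, -4785/20963]
step 1: P' = (I − K·H)·P̄ = [27428/20963 -37052/20963; -37052/20963 59845/20963]

step 0: x' = [-190/159, 208/159], P' = [292/159 -400/159; -400/159 622/159]
step 1: x' = [-4390/20963, -4785/20963], P' = [27428/20963 -37052/20963; -37052/20963 59845/20963]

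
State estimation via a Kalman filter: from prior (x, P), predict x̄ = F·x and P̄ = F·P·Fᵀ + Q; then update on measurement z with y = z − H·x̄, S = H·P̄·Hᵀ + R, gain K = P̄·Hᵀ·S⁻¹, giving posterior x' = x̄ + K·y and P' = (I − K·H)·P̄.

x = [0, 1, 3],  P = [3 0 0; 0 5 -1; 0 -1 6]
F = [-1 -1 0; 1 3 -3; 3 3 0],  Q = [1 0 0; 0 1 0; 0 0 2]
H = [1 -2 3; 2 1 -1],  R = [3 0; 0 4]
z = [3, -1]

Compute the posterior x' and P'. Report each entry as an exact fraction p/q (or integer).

x̄ = F·x = [-1, -6, 3]
P̄ = F·P·Fᵀ + Q = [9 -21 -24; -21 121 63; -24 63 74]
y = z − H·x̄ = [-17, 10]
S = H·P̄·Hᵀ + R = [346 -188; -188 121]
K = P̄·Hᵀ·S⁻¹ = [469/2174 553/1087; -991/1087 -1396/1087; -1190/3261 -3439/3261]
x' = x̄ + K·y = [913/2174, -3635/1087, -1459/1087]
P' = (I − K·H)·P̄ = [6189/2174 -14322/1087 -10345/1087; -14322/1087 80529/1087 57469/1087; -10345/1087 57469/1087 124093/3261]

x' = [913/2174, -3635/1087, -1459/1087]
P' = [6189/2174 -14322/1087 -10345/1087; -14322/1087 80529/1087 57469/1087; -10345/1087 57469/1087 124093/3261]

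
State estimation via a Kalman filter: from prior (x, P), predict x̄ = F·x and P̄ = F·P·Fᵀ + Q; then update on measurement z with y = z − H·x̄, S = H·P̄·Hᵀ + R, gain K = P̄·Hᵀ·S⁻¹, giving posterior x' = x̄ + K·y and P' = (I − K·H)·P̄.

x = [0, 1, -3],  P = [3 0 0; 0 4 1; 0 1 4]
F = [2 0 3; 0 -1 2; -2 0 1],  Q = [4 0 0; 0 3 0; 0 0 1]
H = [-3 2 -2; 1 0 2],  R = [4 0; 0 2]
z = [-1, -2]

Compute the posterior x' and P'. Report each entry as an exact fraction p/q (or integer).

x̄ = F·x = [-9, -7, -3]
P̄ = F·P·Fᵀ + Q = [52 21 0; 21 19 7; 0 7 17]
y = z − H·x̄ = [-20, 13]
S = H·P̄·Hᵀ + R = [308 -154; -154 122]
K = P̄·Hᵀ·S⁻¹ = [-295/693 -1/9; 158/3465 31/90; 233/1155 8/15]
x' = x̄ + K·y = [-446/231, -7933/2310, -39/385]
P' = (I − K·H)·P̄ = [6410/693 5743/693 -1094/231; 5743/693 60449/6930 -4388/1155; -1094/231 -4388/1155 1117/385]

x' = [-446/231, -7933/2310, -39/385]
P' = [6410/693 5743/693 -1094/231; 5743/693 60449/6930 -4388/1155; -1094/231 -4388/1155 1117/385]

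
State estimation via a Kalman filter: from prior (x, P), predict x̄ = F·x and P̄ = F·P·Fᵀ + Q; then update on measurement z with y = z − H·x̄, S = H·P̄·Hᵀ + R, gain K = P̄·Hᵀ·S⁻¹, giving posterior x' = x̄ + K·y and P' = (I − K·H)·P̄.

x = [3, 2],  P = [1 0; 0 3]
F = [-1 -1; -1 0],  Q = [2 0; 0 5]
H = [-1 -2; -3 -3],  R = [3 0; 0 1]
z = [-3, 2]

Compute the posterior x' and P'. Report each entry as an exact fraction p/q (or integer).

x' = [-971/365, 739/365]
P' = [1103/730 -506/365; -506/365 499/365]

x̄ = F·x = [-5, -3]
P̄ = F·P·Fᵀ + Q = [6 1; 1 6]
y = z − H·x̄ = [-14, -22]
S = H·P̄·Hᵀ + R = [37 63; 63 127]
K = P̄·Hᵀ·S⁻¹ = [307/730 -273/730; -164/365 21/365]
x' = x̄ + K·y = [-971/365, 739/365]
P' = (I − K·H)·P̄ = [1103/730 -506/365; -506/365 499/365]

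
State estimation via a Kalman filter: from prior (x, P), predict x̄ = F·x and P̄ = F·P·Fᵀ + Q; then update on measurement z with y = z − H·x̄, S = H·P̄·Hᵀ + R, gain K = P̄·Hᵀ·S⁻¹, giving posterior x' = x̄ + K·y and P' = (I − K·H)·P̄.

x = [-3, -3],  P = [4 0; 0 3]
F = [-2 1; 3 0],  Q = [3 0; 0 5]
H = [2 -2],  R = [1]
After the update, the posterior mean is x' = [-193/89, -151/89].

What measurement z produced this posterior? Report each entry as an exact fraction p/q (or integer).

z = [-1]

x̄ = F·x = [3, -9]
P̄ = F·P·Fᵀ + Q = [22 -24; -24 41]
S = H·P̄·Hᵀ + R = [445]
K = P̄·Hᵀ·S⁻¹ = [92/445; -26/89]
x' − x̄ = [-460/89, 650/89] = K·y
y = (KᵀK)⁻¹·Kᵀ·(x' − x̄) = [-25]
z = y + H·x̄ = [-25] + [24] = [-1]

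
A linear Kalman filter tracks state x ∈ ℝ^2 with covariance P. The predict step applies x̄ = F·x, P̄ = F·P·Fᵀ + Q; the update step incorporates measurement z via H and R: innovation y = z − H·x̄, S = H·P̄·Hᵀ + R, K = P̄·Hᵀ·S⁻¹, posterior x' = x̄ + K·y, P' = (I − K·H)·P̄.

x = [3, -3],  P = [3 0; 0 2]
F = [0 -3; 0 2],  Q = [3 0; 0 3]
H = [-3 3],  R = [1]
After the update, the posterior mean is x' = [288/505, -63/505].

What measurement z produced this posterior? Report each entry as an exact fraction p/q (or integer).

z = [-2]

x̄ = F·x = [9, -6]
P̄ = F·P·Fᵀ + Q = [21 -12; -12 11]
S = H·P̄·Hᵀ + R = [505]
K = P̄·Hᵀ·S⁻¹ = [-99/505; 69/505]
x' − x̄ = [-4257/505, 2967/505] = K·y
y = (KᵀK)⁻¹·Kᵀ·(x' − x̄) = [43]
z = y + H·x̄ = [43] + [-45] = [-2]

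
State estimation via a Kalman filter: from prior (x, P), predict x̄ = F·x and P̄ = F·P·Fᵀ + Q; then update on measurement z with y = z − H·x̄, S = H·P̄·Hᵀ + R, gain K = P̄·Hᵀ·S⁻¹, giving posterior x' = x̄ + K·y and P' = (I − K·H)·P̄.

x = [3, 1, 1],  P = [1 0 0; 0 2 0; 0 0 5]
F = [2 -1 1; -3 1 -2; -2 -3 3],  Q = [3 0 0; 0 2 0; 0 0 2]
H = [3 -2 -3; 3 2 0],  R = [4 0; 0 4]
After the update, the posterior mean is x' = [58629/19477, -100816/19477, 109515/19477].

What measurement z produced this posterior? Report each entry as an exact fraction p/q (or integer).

z = [2, -1]

x̄ = F·x = [6, -10, -6]
P̄ = F·P·Fᵀ + Q = [14 -18 17; -18 33 -30; 17 -30 69]
S = H·P̄·Hᵀ + R = [433 21; 21 46]
K = P̄·Hᵀ·S⁻¹ = [1116/19477 2031/19477; -1632/19477 5826/19477; -4227/19477 -1881/19477]
x' − x̄ = [-58233/19477, 93954/19477, 226377/19477] = K·y
y = (KᵀK)⁻¹·Kᵀ·(x' − x̄) = [-54, 1]
z = y + H·x̄ = [-54, 1] + [56, -2] = [2, -1]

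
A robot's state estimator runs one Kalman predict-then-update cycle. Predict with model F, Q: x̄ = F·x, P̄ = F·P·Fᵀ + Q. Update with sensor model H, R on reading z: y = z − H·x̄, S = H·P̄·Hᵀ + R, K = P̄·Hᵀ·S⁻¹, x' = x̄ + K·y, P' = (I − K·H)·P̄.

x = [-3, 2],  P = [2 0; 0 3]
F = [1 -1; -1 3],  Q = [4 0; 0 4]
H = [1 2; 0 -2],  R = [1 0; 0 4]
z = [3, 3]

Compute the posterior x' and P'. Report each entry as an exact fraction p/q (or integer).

x' = [1293/614, 37/614]
P' = [889/307 -363/307; -363/307 209/307]

x̄ = F·x = [-5, 9]
P̄ = F·P·Fᵀ + Q = [9 -11; -11 33]
y = z − H·x̄ = [-10, 21]
S = H·P̄·Hᵀ + R = [98 -110; -110 136]
K = P̄·Hᵀ·S⁻¹ = [163/307 363/614; 55/307 -209/614]
x' = x̄ + K·y = [1293/614, 37/614]
P' = (I − K·H)·P̄ = [889/307 -363/307; -363/307 209/307]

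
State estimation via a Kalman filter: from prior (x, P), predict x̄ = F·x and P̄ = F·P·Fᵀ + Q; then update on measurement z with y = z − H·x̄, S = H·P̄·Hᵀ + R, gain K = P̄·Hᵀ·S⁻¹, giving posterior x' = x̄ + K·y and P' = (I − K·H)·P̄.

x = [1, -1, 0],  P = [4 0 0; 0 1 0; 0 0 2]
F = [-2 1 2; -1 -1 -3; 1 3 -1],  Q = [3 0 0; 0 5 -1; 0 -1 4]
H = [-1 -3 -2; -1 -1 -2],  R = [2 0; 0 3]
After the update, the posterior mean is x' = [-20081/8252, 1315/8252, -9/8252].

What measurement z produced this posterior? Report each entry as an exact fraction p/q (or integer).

z = [2, 2]

x̄ = F·x = [-3, 0, -2]
P̄ = F·P·Fᵀ + Q = [28 -5 -9; -5 28 -2; -9 -2 19]
S = H·P̄·Hᵀ + R = [268 116; 116 81]
K = P̄·Hᵀ·S⁻¹ = [985/8252 -480/2063; -3871/8252 902/2063; 1269/8252 -1142/2063]
x' − x̄ = [4675/8252, 1315/8252, 16495/8252] = K·y
y = (KᵀK)⁻¹·Kᵀ·(x' − x̄) = [-5, -5]
z = y + H·x̄ = [-5, -5] + [7, 7] = [2, 2]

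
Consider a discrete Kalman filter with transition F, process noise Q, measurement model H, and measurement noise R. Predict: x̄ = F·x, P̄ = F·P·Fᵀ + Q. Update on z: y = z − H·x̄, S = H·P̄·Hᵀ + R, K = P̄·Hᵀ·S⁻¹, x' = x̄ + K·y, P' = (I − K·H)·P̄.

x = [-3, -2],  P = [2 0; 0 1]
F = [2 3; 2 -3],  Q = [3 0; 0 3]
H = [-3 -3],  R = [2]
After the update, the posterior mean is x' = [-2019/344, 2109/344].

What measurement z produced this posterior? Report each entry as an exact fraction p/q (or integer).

x̄ = F·x = [-12, 0]
P̄ = F·P·Fᵀ + Q = [20 -1; -1 20]
S = H·P̄·Hᵀ + R = [344]
K = P̄·Hᵀ·S⁻¹ = [-57/344; -57/344]
x' − x̄ = [2109/344, 2109/344] = K·y
y = (KᵀK)⁻¹·Kᵀ·(x' − x̄) = [-37]
z = y + H·x̄ = [-37] + [36] = [-1]

z = [-1]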